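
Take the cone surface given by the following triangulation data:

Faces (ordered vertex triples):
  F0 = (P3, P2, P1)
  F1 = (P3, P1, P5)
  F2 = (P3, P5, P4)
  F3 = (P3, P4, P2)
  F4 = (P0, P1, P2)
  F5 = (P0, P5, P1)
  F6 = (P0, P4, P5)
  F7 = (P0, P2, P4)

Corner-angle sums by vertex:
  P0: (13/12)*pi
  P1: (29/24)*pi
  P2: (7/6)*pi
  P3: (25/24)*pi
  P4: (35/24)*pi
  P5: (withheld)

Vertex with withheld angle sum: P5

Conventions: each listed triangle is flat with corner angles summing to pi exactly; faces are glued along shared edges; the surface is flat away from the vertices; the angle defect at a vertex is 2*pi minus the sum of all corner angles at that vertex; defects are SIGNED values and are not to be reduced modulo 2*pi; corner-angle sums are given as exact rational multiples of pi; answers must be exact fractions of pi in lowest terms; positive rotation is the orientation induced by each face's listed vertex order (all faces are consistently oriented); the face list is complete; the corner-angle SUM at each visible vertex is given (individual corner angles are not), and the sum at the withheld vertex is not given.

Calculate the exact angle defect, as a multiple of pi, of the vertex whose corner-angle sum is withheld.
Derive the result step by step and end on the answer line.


V = 6, E = 12, F = 8; chi = V - E + F = 2
Gauss-Bonnet: total defect = 2*pi*chi = 4*pi; visible defects sum to (97/24)*pi

Answer: defect(P5) = -pi/24


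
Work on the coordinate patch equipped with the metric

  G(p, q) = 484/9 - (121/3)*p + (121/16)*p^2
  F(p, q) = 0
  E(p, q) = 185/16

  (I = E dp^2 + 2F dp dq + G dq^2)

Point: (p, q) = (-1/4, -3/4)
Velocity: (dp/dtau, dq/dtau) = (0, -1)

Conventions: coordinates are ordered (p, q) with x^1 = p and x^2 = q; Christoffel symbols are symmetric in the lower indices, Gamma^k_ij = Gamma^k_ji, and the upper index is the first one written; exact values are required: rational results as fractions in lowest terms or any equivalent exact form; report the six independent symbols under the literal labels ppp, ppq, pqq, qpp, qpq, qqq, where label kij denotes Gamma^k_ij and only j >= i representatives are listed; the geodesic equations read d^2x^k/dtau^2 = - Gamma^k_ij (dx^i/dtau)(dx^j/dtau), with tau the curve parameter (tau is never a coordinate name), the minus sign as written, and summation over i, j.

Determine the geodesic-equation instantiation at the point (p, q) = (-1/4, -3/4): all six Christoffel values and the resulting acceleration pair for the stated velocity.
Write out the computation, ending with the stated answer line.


E = 185/16, F = 0, G = 148225/2304 at the point
E_p = 0, E_q = 0, F_p = 0, F_q = 0, G_p = -4235/96, G_q = 0
EG - F^2 = 27421625/36864;  g^inv = (36864/27421625) * [[148225/2304, 0], [0, 185/16]]
first-kind symbols [ij,l] = (1/2)(d_i g_jl + d_j g_il - d_l g_ij): [pp,p] = E_p/2 = 0, [pp,q] = F_p - E_q/2 = 0, [pq,p] = E_q/2 = 0, [pq,q] = G_p/2 = -4235/192, [qq,p] = F_q - G_p/2 = 4235/192, [qq,q] = G_q/2 = 0
Gamma^p_ij = (G*[ij,p] - F*[ij,q])/(EG - F^2), Gamma^q_ij = (E*[ij,q] - F*[ij,p])/(EG - F^2)
Gamma_ppp = 0, Gamma_ppq = 0, Gamma_pqq = 847/444, Gamma_qpp = 0, Gamma_qpq = -12/35, Gamma_qqq = 0
d^2p/dtau^2 = -(Gamma_ppp*(0)^2 + 2*Gamma_ppq*(0)*(-1) + Gamma_pqq*(-1)^2) = -847/444
d^2q/dtau^2 = -(Gamma_qpp*(0)^2 + 2*Gamma_qpq*(0)*(-1) + Gamma_qqq*(-1)^2) = 0

Answer: Gamma_ppp = 0, Gamma_ppq = 0, Gamma_pqq = 847/444, Gamma_qpp = 0, Gamma_qpq = -12/35, Gamma_qqq = 0; accelerations (d^2p/dtau^2, d^2q/dtau^2) = (-847/444, 0)


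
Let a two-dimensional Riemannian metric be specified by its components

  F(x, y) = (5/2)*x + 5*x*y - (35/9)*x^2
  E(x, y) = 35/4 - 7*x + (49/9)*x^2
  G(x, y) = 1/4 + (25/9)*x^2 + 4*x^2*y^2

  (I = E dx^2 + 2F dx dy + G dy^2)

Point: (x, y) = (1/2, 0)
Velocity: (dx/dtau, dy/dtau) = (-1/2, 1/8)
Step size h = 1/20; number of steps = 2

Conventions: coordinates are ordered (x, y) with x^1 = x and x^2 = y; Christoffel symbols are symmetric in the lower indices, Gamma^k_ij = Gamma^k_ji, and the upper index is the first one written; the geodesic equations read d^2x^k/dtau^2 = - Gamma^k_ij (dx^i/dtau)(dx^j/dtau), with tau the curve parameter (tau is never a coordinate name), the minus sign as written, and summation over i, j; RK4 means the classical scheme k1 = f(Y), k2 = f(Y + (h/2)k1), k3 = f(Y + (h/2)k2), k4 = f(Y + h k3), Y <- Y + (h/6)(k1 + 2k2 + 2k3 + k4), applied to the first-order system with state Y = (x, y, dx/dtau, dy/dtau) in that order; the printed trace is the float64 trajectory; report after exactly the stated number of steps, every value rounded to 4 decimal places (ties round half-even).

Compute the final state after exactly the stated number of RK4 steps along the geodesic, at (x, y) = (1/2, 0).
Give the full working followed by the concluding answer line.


f(Y) = (dx/dtau, dy/dtau, -Gamma^x_ij Y'^i Y'^j, -Gamma^y_ij Y'^i Y'^j) with the Gammas evaluated at the stage position; h = 0.050000; intermediate values shown to 6 dp
step 0: x = 0.5000, y = 0.0000, dx/dtau = -0.5000, dy/dtau = 0.1250
step 1:
  k1: at (x, y) = (0.500000, 0.000000), (dx/dtau, dy/dtau) = (-0.500000, 0.125000); Gamma_xxx = -0.056557, Gamma_xxy = -0.062563, Gamma_xyy = 0.170170, Gamma_yxx = -1.453954, Gamma_yxy = 1.488989, Gamma_yyy = -0.050050; k1 = (-0.500000, 0.125000, 0.003660, 0.550394)
  k2: at (x, y) = (0.487500, 0.003125), (dx/dtau, dy/dtau) = (-0.499909, 0.138760); Gamma_xxx = -0.064648, Gamma_xxy = -0.068832, Gamma_xyy = 0.165719, Gamma_yxx = -1.380527, Gamma_yxy = 1.510696, Gamma_yyy = -0.051750; k2 = (-0.499909, 0.138760, 0.003416, 0.555587)
  k3: at (x, y) = (0.487502, 0.003469), (dx/dtau, dy/dtau) = (-0.499915, 0.138890); Gamma_xxx = -0.064560, Gamma_xxy = -0.069028, Gamma_xyy = 0.165716, Gamma_yxx = -1.378614, Gamma_yxy = 1.510822, Gamma_yyy = -0.051541; k3 = (-0.499915, 0.138890, 0.003352, 0.555332)
  k4: at (x, y) = (0.475004, 0.006944), (dx/dtau, dy/dtau) = (-0.499832, 0.152767); Gamma_xxx = -0.073781, Gamma_xxy = -0.075242, Gamma_xyy = 0.161233, Gamma_yxx = -1.295248, Gamma_yxy = 1.532998, Gamma_yyy = -0.052903; k4 = (-0.499832, 0.152767, 0.003179, 0.558942)
  Y <- Y + (h/6)(k1 + 2k2 + 2k3 + k4): x = 0.4750, y = 0.0069, dx/dtau = -0.4998, dy/dtau = 0.1528
step 2:
  k1: at (x, y) = (0.475004, 0.006942), (dx/dtau, dy/dtau) = (-0.499830, 0.152760); Gamma_xxx = -0.073781, Gamma_xxy = -0.075240, Gamma_xyy = 0.161233, Gamma_yxx = -1.295262, Gamma_yxy = 1.532997, Gamma_yyy = -0.052904; k1 = (-0.499830, 0.152760, 0.003180, 0.558931)
  k2: at (x, y) = (0.462509, 0.010761), (dx/dtau, dy/dtau) = (-0.499751, 0.166733); Gamma_xxx = -0.084229, Gamma_xxy = -0.081370, Gamma_xyy = 0.156718, Gamma_yxx = -1.201064, Gamma_yxy = 1.555575, Gamma_yyy = -0.053924; k2 = (-0.499751, 0.166733, 0.003119, 0.560702)
  k3: at (x, y) = (0.462511, 0.011111), (dx/dtau, dy/dtau) = (-0.499752, 0.166777); Gamma_xxx = -0.084194, Gamma_xxy = -0.081566, Gamma_xyy = 0.156712, Gamma_yxx = -1.198931, Gamma_yxy = 1.555736, Gamma_yyy = -0.053717; k3 = (-0.499752, 0.166777, 0.003072, 0.560263)
  k4: at (x, y) = (0.450017, 0.015281), (dx/dtau, dy/dtau) = (-0.499677, 0.180773); Gamma_xxx = -0.096024, Gamma_xxy = -0.087588, Gamma_xyy = 0.152159, Gamma_yxx = -1.092633, Gamma_yxy = 1.578675, Gamma_yyy = -0.054390; k4 = (-0.499677, 0.180773, 0.003179, 0.559780)
  Y <- Y + (h/6)(k1 + 2k2 + 2k3 + k4): x = 0.4500, y = 0.0153, dx/dtau = -0.4997, dy/dtau = 0.1808

Answer: x = 0.4500, y = 0.0153, dx/dtau = -0.4997, dy/dtau = 0.1808


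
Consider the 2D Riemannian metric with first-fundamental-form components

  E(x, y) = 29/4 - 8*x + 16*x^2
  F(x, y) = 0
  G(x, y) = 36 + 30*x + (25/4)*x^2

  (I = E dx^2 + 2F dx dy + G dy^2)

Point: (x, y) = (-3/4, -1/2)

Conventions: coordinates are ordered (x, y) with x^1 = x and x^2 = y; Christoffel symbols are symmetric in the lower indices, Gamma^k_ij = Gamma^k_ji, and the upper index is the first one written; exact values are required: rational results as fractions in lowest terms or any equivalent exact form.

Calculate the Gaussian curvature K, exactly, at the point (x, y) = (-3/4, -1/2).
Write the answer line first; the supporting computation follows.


Answer: K = -5120/261393

E = 89/4, F = 0, G = 1089/64, EG - F^2 = 96921/256 at the point
E_x = -32, E_y = 0, F_x = 0, F_y = 0, G_x = 165/8, G_y = 0
E_yy = 0, F_xy = 0, G_xx = 25/2
Compute both Brioschi determinants and normalise by (EG - F^2)^2.
M1 = [[-E_yy/2 + F_xy - G_xx/2, E_x/2, F_x - E_y/2], [F_y - G_x/2, E, F], [G_y/2, F, G]] = [[-25/4, -16, 0], [-165/16, 89/4, 0], [0, 0, 1089/64]]; det M1 = -5297985/1024
M2 = [[0, E_y/2, G_x/2], [E_y/2, E, F], [G_x/2, F, G]] = [[0, 0, 165/16], [0, 89/4, 0], [165/16, 0, 1089/64]]; det M2 = -2423025/1024
det M1 - det M2 = -179685/64; K = -179685/64 / (96921/256)^2 = -5120/261393


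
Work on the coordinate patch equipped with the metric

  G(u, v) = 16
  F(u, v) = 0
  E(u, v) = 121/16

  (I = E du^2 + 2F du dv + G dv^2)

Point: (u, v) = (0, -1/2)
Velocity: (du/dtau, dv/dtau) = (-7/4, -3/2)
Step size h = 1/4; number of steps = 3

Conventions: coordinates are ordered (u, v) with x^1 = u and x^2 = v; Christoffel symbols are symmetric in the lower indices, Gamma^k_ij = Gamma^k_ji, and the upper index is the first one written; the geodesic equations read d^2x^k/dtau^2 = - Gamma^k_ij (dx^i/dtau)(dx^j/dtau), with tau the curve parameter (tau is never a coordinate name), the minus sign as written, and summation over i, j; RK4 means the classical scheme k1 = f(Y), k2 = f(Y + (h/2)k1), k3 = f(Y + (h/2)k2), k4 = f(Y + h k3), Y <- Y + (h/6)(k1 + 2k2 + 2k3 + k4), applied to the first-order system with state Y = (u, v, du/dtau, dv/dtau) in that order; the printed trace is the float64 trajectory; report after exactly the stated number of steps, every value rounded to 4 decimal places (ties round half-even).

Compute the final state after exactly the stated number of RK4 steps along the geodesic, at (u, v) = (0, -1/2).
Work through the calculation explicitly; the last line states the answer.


f(Y) = (du/dtau, dv/dtau, -Gamma^u_ij Y'^i Y'^j, -Gamma^v_ij Y'^i Y'^j) with the Gammas evaluated at the stage position; h = 0.250000; intermediate values shown to 6 dp
step 0: u = 0.0000, v = -0.5000, du/dtau = -1.7500, dv/dtau = -1.5000
step 1:
  k1: at (u, v) = (0.000000, -0.500000), (du/dtau, dv/dtau) = (-1.750000, -1.500000); Gamma_uuu = 0.000000, Gamma_uuv = 0.000000, Gamma_uvv = 0.000000, Gamma_vuu = 0.000000, Gamma_vuv = 0.000000, Gamma_vvv = 0.000000; k1 = (-1.750000, -1.500000, 0.000000, 0.000000)
  k2: at (u, v) = (-0.218750, -0.687500), (du/dtau, dv/dtau) = (-1.750000, -1.500000); Gamma_uuu = 0.000000, Gamma_uuv = 0.000000, Gamma_uvv = 0.000000, Gamma_vuu = 0.000000, Gamma_vuv = 0.000000, Gamma_vvv = 0.000000; k2 = (-1.750000, -1.500000, 0.000000, 0.000000)
  k3: at (u, v) = (-0.218750, -0.687500), (du/dtau, dv/dtau) = (-1.750000, -1.500000); Gamma_uuu = 0.000000, Gamma_uuv = 0.000000, Gamma_uvv = 0.000000, Gamma_vuu = 0.000000, Gamma_vuv = 0.000000, Gamma_vvv = 0.000000; k3 = (-1.750000, -1.500000, 0.000000, 0.000000)
  k4: at (u, v) = (-0.437500, -0.875000), (du/dtau, dv/dtau) = (-1.750000, -1.500000); Gamma_uuu = 0.000000, Gamma_uuv = 0.000000, Gamma_uvv = 0.000000, Gamma_vuu = 0.000000, Gamma_vuv = 0.000000, Gamma_vvv = 0.000000; k4 = (-1.750000, -1.500000, 0.000000, 0.000000)
  Y <- Y + (h/6)(k1 + 2k2 + 2k3 + k4): u = -0.4375, v = -0.8750, du/dtau = -1.7500, dv/dtau = -1.5000
step 2:
  k1: at (u, v) = (-0.437500, -0.875000), (du/dtau, dv/dtau) = (-1.750000, -1.500000); Gamma_uuu = 0.000000, Gamma_uuv = 0.000000, Gamma_uvv = 0.000000, Gamma_vuu = 0.000000, Gamma_vuv = 0.000000, Gamma_vvv = 0.000000; k1 = (-1.750000, -1.500000, 0.000000, 0.000000)
  k2: at (u, v) = (-0.656250, -1.062500), (du/dtau, dv/dtau) = (-1.750000, -1.500000); Gamma_uuu = 0.000000, Gamma_uuv = 0.000000, Gamma_uvv = 0.000000, Gamma_vuu = 0.000000, Gamma_vuv = 0.000000, Gamma_vvv = 0.000000; k2 = (-1.750000, -1.500000, 0.000000, 0.000000)
  k3: at (u, v) = (-0.656250, -1.062500), (du/dtau, dv/dtau) = (-1.750000, -1.500000); Gamma_uuu = 0.000000, Gamma_uuv = 0.000000, Gamma_uvv = 0.000000, Gamma_vuu = 0.000000, Gamma_vuv = 0.000000, Gamma_vvv = 0.000000; k3 = (-1.750000, -1.500000, 0.000000, 0.000000)
  k4: at (u, v) = (-0.875000, -1.250000), (du/dtau, dv/dtau) = (-1.750000, -1.500000); Gamma_uuu = 0.000000, Gamma_uuv = 0.000000, Gamma_uvv = 0.000000, Gamma_vuu = 0.000000, Gamma_vuv = 0.000000, Gamma_vvv = 0.000000; k4 = (-1.750000, -1.500000, 0.000000, 0.000000)
  Y <- Y + (h/6)(k1 + 2k2 + 2k3 + k4): u = -0.8750, v = -1.2500, du/dtau = -1.7500, dv/dtau = -1.5000
step 3:
  k1: at (u, v) = (-0.875000, -1.250000), (du/dtau, dv/dtau) = (-1.750000, -1.500000); Gamma_uuu = 0.000000, Gamma_uuv = 0.000000, Gamma_uvv = 0.000000, Gamma_vuu = 0.000000, Gamma_vuv = 0.000000, Gamma_vvv = 0.000000; k1 = (-1.750000, -1.500000, 0.000000, 0.000000)
  k2: at (u, v) = (-1.093750, -1.437500), (du/dtau, dv/dtau) = (-1.750000, -1.500000); Gamma_uuu = 0.000000, Gamma_uuv = 0.000000, Gamma_uvv = 0.000000, Gamma_vuu = 0.000000, Gamma_vuv = 0.000000, Gamma_vvv = 0.000000; k2 = (-1.750000, -1.500000, 0.000000, 0.000000)
  k3: at (u, v) = (-1.093750, -1.437500), (du/dtau, dv/dtau) = (-1.750000, -1.500000); Gamma_uuu = 0.000000, Gamma_uuv = 0.000000, Gamma_uvv = 0.000000, Gamma_vuu = 0.000000, Gamma_vuv = 0.000000, Gamma_vvv = 0.000000; k3 = (-1.750000, -1.500000, 0.000000, 0.000000)
  k4: at (u, v) = (-1.312500, -1.625000), (du/dtau, dv/dtau) = (-1.750000, -1.500000); Gamma_uuu = 0.000000, Gamma_uuv = 0.000000, Gamma_uvv = 0.000000, Gamma_vuu = 0.000000, Gamma_vuv = 0.000000, Gamma_vvv = 0.000000; k4 = (-1.750000, -1.500000, 0.000000, 0.000000)
  Y <- Y + (h/6)(k1 + 2k2 + 2k3 + k4): u = -1.3125, v = -1.6250, du/dtau = -1.7500, dv/dtau = -1.5000

Answer: u = -1.3125, v = -1.6250, du/dtau = -1.7500, dv/dtau = -1.5000


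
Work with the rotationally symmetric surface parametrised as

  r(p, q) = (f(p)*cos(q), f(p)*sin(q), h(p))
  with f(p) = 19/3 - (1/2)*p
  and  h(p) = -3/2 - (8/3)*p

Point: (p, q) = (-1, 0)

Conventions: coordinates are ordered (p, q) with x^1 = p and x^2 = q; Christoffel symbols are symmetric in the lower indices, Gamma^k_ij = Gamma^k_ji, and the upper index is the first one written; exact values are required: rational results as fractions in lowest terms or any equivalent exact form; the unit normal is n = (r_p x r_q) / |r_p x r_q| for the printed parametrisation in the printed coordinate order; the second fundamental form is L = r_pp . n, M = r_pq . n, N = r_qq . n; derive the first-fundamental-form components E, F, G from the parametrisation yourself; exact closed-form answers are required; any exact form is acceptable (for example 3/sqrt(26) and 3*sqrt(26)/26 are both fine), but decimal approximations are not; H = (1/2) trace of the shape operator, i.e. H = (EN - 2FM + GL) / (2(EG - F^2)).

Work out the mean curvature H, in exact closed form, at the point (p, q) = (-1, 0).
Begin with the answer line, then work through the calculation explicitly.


Answer: H = -48*sqrt(265)/10865

f = 41/6, f' = -1/2, f'' = 0, h' = -8/3, h'' = 0
E = 265/36, F = 0, G = 1681/36; answer radicand W^2 = 265/36
unnormalised second-form numerators: l = 0, m = 0, n = -164/9; L = l/sqrt(265/36), and similarly M = m/sqrt(W^2), N = n/sqrt(W^2)
H = (E*n - 2*F*m + G*l) / (2*(EG - F^2)*sqrt(W^2)); E*n - 2*F*m + G*l = -10865/81, EG - F^2 = 445465/1296, so H = (-8/41)/sqrt(265/36)


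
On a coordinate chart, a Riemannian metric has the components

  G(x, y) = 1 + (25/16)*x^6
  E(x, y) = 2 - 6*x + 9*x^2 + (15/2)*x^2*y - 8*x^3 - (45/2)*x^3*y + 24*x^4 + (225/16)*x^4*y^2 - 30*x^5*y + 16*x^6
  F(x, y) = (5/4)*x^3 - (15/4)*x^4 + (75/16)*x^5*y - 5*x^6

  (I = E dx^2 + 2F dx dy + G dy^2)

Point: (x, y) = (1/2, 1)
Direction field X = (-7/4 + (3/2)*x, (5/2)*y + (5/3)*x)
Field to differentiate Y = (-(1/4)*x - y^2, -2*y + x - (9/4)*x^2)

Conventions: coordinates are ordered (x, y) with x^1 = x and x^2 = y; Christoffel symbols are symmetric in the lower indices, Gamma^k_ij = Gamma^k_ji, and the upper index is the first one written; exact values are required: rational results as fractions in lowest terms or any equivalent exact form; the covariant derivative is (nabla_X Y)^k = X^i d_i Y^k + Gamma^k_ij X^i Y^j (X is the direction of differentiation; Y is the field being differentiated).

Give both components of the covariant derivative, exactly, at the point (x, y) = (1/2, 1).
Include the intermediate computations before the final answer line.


E = 257/256, F = -5/512, G = 1049/1024 at the point
E_x = 9/32, E_y = -15/128, F_x = -105/256, F_y = 75/512, G_x = 75/256, G_y = 0
EG - F^2 = 1053/1024;  g^inv = (1024/1053) * [[1049/1024, 5/512], [5/512, 257/256]]
first-kind symbols [ij,l] = (1/2)(d_i g_jl + d_j g_il - d_l g_ij): [xx,x] = E_x/2 = 9/64, [xx,y] = F_x - E_y/2 = -45/128, [xy,x] = E_y/2 = -15/256, [xy,y] = G_x/2 = 75/512, [yy,x] = F_y - G_x/2 = 0, [yy,y] = G_y/2 = 0
Gamma^x_ij = (G*[ij,x] - F*[ij,y])/(EG - F^2), Gamma^y_ij = (E*[ij,y] - F*[ij,x])/(EG - F^2)
Gamma_xxx = 16/117, Gamma_xxy = -20/351, Gamma_xyy = 0, Gamma_yxx = -40/117, Gamma_yxy = 50/351, Gamma_yyy = 0
X = (-1, 10/3), Y = (-9/8, -33/16) at the point

Answer: (nabla_X Y)^x = -37/6, (nabla_X Y)^y = -145/24


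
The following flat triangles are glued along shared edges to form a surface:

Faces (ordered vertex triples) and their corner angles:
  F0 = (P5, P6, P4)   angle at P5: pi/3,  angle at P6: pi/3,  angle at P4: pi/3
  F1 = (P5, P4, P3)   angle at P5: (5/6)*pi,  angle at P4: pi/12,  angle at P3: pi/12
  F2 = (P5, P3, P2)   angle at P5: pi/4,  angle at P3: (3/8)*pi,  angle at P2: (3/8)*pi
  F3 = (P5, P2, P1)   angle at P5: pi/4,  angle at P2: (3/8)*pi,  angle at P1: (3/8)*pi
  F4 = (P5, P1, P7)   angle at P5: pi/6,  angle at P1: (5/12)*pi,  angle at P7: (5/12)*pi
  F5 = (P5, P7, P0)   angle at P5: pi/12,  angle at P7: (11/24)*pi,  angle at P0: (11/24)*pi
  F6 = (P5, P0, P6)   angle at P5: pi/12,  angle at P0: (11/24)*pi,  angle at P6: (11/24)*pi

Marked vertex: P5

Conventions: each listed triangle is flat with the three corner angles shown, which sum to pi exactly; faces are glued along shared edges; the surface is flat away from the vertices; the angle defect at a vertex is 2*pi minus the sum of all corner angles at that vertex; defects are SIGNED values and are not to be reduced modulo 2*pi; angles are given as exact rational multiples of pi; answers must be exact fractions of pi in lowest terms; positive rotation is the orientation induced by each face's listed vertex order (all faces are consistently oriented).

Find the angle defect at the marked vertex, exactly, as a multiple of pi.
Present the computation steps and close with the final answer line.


Sum of corner angles at P5: 2*pi
defect = 2*pi - 2*pi

Answer: defect(P5) = 0


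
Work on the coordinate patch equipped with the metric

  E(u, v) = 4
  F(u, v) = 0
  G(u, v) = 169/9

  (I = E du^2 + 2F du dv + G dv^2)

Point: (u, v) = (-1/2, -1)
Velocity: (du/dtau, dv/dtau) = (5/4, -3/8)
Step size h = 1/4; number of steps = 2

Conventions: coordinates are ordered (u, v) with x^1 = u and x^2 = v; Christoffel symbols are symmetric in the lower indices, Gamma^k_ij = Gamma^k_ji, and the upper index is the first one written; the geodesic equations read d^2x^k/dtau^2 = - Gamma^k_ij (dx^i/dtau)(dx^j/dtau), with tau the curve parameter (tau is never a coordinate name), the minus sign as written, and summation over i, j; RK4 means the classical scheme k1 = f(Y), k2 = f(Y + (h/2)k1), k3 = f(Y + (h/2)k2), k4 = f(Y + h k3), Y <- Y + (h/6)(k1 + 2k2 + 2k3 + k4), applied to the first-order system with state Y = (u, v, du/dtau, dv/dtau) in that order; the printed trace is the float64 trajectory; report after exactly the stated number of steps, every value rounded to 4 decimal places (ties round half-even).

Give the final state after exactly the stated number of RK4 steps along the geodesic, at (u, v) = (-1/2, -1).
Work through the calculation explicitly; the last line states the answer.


f(Y) = (du/dtau, dv/dtau, -Gamma^u_ij Y'^i Y'^j, -Gamma^v_ij Y'^i Y'^j) with the Gammas evaluated at the stage position; h = 0.250000; intermediate values shown to 6 dp
step 0: u = -0.5000, v = -1.0000, du/dtau = 1.2500, dv/dtau = -0.3750
step 1:
  k1: at (u, v) = (-0.500000, -1.000000), (du/dtau, dv/dtau) = (1.250000, -0.375000); Gamma_uuu = 0.000000, Gamma_uuv = 0.000000, Gamma_uvv = 0.000000, Gamma_vuu = 0.000000, Gamma_vuv = 0.000000, Gamma_vvv = 0.000000; k1 = (1.250000, -0.375000, 0.000000, 0.000000)
  k2: at (u, v) = (-0.343750, -1.046875), (du/dtau, dv/dtau) = (1.250000, -0.375000); Gamma_uuu = 0.000000, Gamma_uuv = 0.000000, Gamma_uvv = 0.000000, Gamma_vuu = 0.000000, Gamma_vuv = 0.000000, Gamma_vvv = 0.000000; k2 = (1.250000, -0.375000, 0.000000, 0.000000)
  k3: at (u, v) = (-0.343750, -1.046875), (du/dtau, dv/dtau) = (1.250000, -0.375000); Gamma_uuu = 0.000000, Gamma_uuv = 0.000000, Gamma_uvv = 0.000000, Gamma_vuu = 0.000000, Gamma_vuv = 0.000000, Gamma_vvv = 0.000000; k3 = (1.250000, -0.375000, 0.000000, 0.000000)
  k4: at (u, v) = (-0.187500, -1.093750), (du/dtau, dv/dtau) = (1.250000, -0.375000); Gamma_uuu = 0.000000, Gamma_uuv = 0.000000, Gamma_uvv = 0.000000, Gamma_vuu = 0.000000, Gamma_vuv = 0.000000, Gamma_vvv = 0.000000; k4 = (1.250000, -0.375000, 0.000000, 0.000000)
  Y <- Y + (h/6)(k1 + 2k2 + 2k3 + k4): u = -0.1875, v = -1.0938, du/dtau = 1.2500, dv/dtau = -0.3750
step 2:
  k1: at (u, v) = (-0.187500, -1.093750), (du/dtau, dv/dtau) = (1.250000, -0.375000); Gamma_uuu = 0.000000, Gamma_uuv = 0.000000, Gamma_uvv = 0.000000, Gamma_vuu = 0.000000, Gamma_vuv = 0.000000, Gamma_vvv = 0.000000; k1 = (1.250000, -0.375000, 0.000000, 0.000000)
  k2: at (u, v) = (-0.031250, -1.140625), (du/dtau, dv/dtau) = (1.250000, -0.375000); Gamma_uuu = 0.000000, Gamma_uuv = 0.000000, Gamma_uvv = 0.000000, Gamma_vuu = 0.000000, Gamma_vuv = 0.000000, Gamma_vvv = 0.000000; k2 = (1.250000, -0.375000, 0.000000, 0.000000)
  k3: at (u, v) = (-0.031250, -1.140625), (du/dtau, dv/dtau) = (1.250000, -0.375000); Gamma_uuu = 0.000000, Gamma_uuv = 0.000000, Gamma_uvv = 0.000000, Gamma_vuu = 0.000000, Gamma_vuv = 0.000000, Gamma_vvv = 0.000000; k3 = (1.250000, -0.375000, 0.000000, 0.000000)
  k4: at (u, v) = (0.125000, -1.187500), (du/dtau, dv/dtau) = (1.250000, -0.375000); Gamma_uuu = 0.000000, Gamma_uuv = 0.000000, Gamma_uvv = 0.000000, Gamma_vuu = 0.000000, Gamma_vuv = 0.000000, Gamma_vvv = 0.000000; k4 = (1.250000, -0.375000, 0.000000, 0.000000)
  Y <- Y + (h/6)(k1 + 2k2 + 2k3 + k4): u = 0.1250, v = -1.1875, du/dtau = 1.2500, dv/dtau = -0.3750

Answer: u = 0.1250, v = -1.1875, du/dtau = 1.2500, dv/dtau = -0.3750


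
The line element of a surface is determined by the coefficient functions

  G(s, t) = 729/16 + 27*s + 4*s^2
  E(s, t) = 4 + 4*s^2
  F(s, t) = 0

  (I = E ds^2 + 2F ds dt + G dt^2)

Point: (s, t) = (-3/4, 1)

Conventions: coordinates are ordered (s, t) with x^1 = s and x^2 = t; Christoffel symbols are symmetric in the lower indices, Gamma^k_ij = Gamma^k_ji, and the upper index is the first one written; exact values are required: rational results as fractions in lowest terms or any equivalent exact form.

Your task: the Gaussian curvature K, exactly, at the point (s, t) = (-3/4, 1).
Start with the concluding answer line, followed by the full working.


Answer: K = -128/4375

E = 25/4, F = 0, G = 441/16, EG - F^2 = 11025/64 at the point
E_s = -6, E_t = 0, F_s = 0, F_t = 0, G_s = 21, G_t = 0
E_tt = 0, F_st = 0, G_ss = 8
Using the Brioschi determinant formula for K from the metric derivatives:
M1 = [[-E_tt/2 + F_st - G_ss/2, E_s/2, F_s - E_t/2], [F_t - G_s/2, E, F], [G_t/2, F, G]] = [[-4, -3, 0], [-21/2, 25/4, 0], [0, 0, 441/16]]; det M1 = -49833/32
M2 = [[0, E_t/2, G_s/2], [E_t/2, E, F], [G_s/2, F, G]] = [[0, 0, 21/2], [0, 25/4, 0], [21/2, 0, 441/16]]; det M2 = -11025/16
det M1 - det M2 = -27783/32; K = -27783/32 / (11025/64)^2 = -128/4375


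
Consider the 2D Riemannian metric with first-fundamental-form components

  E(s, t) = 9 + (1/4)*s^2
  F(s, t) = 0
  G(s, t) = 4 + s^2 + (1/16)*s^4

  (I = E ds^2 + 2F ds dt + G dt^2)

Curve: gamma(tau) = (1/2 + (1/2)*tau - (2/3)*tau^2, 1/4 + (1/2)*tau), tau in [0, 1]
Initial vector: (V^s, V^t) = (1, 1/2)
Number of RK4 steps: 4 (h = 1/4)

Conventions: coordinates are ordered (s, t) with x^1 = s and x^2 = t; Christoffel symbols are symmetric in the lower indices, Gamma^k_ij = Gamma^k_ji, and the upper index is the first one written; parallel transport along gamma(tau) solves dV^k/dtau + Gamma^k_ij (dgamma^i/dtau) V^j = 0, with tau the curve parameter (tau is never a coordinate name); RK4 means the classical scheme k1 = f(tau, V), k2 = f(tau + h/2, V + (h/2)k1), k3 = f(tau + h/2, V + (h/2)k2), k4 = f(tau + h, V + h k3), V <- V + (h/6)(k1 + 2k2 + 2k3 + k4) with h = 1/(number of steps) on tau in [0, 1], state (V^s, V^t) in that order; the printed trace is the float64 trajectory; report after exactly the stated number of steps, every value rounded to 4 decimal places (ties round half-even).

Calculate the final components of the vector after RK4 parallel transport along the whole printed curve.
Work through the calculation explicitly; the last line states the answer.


gamma'(tau) = (1/2 - (4/3)*tau, 1/2); f(tau, V)^k = -Gamma^k_ij(gamma(tau)) gamma'^i(tau) V^j; h = 1/4; intermediate values shown to 6 dp
curve data and Christoffel symbols at the stage parameters:
  tau = 0.000000: gamma = (0.500000, 0.250000), gamma' = (0.500000, 0.500000); Gamma_sss = 0.013793, Gamma_sst = 0.000000, Gamma_stt = -0.056897, Gamma_tss = 0.000000, Gamma_tst = 0.121212, Gamma_ttt = 0.000000
  tau = 0.125000: gamma = (0.552083, 0.312500), gamma' = (0.333333, 0.500000); Gamma_sss = 0.015207, Gamma_sst = 0.000000, Gamma_stt = -0.063145, Gamma_tss = 0.000000, Gamma_tst = 0.132955, Gamma_ttt = 0.000000
  tau = 0.250000: gamma = (0.583333, 0.375000), gamma' = (0.166667, 0.500000); Gamma_sss = 0.016052, Gamma_sst = 0.000000, Gamma_stt = -0.066939, Gamma_tss = 0.000000, Gamma_tst = 0.139883, Gamma_ttt = 0.000000
  tau = 0.375000: gamma = (0.593750, 0.437500), gamma' = (0.000000, 0.500000); Gamma_sss = 0.016333, Gamma_sst = 0.000000, Gamma_stt = -0.068211, Gamma_tss = 0.000000, Gamma_tst = 0.142172, Gamma_ttt = 0.000000
  tau = 0.500000: gamma = (0.583333, 0.500000), gamma' = (-0.166667, 0.500000); Gamma_sss = 0.016052, Gamma_sst = 0.000000, Gamma_stt = -0.066939, Gamma_tss = 0.000000, Gamma_tst = 0.139883, Gamma_ttt = 0.000000
  tau = 0.625000: gamma = (0.552083, 0.562500), gamma' = (-0.333333, 0.500000); Gamma_sss = 0.015207, Gamma_sst = 0.000000, Gamma_stt = -0.063145, Gamma_tss = 0.000000, Gamma_tst = 0.132955, Gamma_ttt = 0.000000
  tau = 0.750000: gamma = (0.500000, 0.625000), gamma' = (-0.500000, 0.500000); Gamma_sss = 0.013793, Gamma_sst = 0.000000, Gamma_stt = -0.056897, Gamma_tss = 0.000000, Gamma_tst = 0.121212, Gamma_ttt = 0.000000
  tau = 0.875000: gamma = (0.427083, 0.687500), gamma' = (-0.666667, 0.500000); Gamma_sss = 0.011804, Gamma_sst = 0.000000, Gamma_stt = -0.048291, Gamma_tss = 0.000000, Gamma_tst = 0.104391, Gamma_ttt = 0.000000
  tau = 1.000000: gamma = (0.333333, 0.750000), gamma' = (-0.833333, 0.500000); Gamma_sss = 0.009231, Gamma_sst = 0.000000, Gamma_stt = -0.037436, Gamma_tss = 0.000000, Gamma_tst = 0.082192, Gamma_ttt = 0.000000
step 0: V^s = 1.0000, V^t = 0.5000
step 1: k1 = (0.007328, -0.090909), k2 = (0.010354, -0.088194), k3 = (0.010363, -0.088234), k4 = (0.013314, -0.081266); V <- V + (h/6)(k1 + 2k2 + 2k3 + k4): V^s = 1.0026, V^t = 0.4781
step 2: k1 = (0.013320, -0.081270), k2 = (0.015960, -0.071388), k3 = (0.016002, -0.071412), k4 = (0.018098, -0.059672); V <- V + (h/6)(k1 + 2k2 + 2k3 + k4): V^s = 1.0066, V^t = 0.4604
step 3: k1 = (0.018101, -0.059668), k2 = (0.019413, -0.046993), k3 = (0.019464, -0.046933), k4 = (0.019738, -0.034110); V <- V + (h/6)(k1 + 2k2 + 2k3 + k4): V^s = 1.0114, V^t = 0.4486
step 4: k1 = (0.019737, -0.034107), k2 = (0.018707, -0.021994), k3 = (0.018743, -0.021882), k4 = (0.016111, -0.011403); V <- V + (h/6)(k1 + 2k2 + 2k3 + k4): V^s = 1.0160, V^t = 0.4431

Answer: V^s = 1.0160, V^t = 0.4431


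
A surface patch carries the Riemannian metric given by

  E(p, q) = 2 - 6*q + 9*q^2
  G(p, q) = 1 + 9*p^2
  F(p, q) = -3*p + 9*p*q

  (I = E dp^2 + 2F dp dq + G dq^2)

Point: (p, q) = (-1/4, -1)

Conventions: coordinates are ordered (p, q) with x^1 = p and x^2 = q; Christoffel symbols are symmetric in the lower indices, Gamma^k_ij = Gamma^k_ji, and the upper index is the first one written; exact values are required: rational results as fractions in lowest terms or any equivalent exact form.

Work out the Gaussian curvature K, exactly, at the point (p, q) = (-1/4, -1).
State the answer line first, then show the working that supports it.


Answer: K = -2304/78961

E = 17, F = 3, G = 25/16, EG - F^2 = 281/16 at the point
E_p = 0, E_q = -24, F_p = -12, F_q = -9/4, G_p = -9/2, G_q = 0
E_qq = 18, F_pq = 9, G_pp = 18
By Brioschi, K is (det M1 - det M2) divided by (EG - F^2) squared.
M1 = [[-E_qq/2 + F_pq - G_pp/2, E_p/2, F_p - E_q/2], [F_q - G_p/2, E, F], [G_q/2, F, G]] = [[-9, 0, 0], [0, 17, 3], [0, 3, 25/16]]; det M1 = -2529/16
M2 = [[0, E_q/2, G_p/2], [E_q/2, E, F], [G_p/2, F, G]] = [[0, -12, -9/4], [-12, 17, 3], [-9/4, 3, 25/16]]; det M2 = -2385/16
det M1 - det M2 = -9; K = -9 / (281/16)^2 = -2304/78961


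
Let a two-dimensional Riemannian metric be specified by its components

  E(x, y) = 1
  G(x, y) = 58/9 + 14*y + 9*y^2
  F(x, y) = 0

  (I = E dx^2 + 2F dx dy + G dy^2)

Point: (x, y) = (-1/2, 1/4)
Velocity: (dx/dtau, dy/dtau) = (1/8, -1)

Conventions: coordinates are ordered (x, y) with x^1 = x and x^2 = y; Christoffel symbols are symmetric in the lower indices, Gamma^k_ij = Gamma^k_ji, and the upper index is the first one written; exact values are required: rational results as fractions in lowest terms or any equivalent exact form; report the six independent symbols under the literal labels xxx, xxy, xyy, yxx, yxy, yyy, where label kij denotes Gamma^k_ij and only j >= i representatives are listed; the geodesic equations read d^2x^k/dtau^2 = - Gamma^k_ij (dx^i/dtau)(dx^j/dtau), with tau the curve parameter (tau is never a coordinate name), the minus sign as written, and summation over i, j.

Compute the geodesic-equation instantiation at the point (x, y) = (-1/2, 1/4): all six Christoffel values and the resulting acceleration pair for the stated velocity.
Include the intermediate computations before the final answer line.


E = 1, F = 0, G = 1513/144 at the point
E_x = 0, E_y = 0, F_x = 0, F_y = 0, G_x = 0, G_y = 37/2
EG - F^2 = 1513/144;  g^inv = (144/1513) * [[1513/144, 0], [0, 1]]
first-kind symbols [ij,l] = (1/2)(d_i g_jl + d_j g_il - d_l g_ij): [xx,x] = E_x/2 = 0, [xx,y] = F_x - E_y/2 = 0, [xy,x] = E_y/2 = 0, [xy,y] = G_x/2 = 0, [yy,x] = F_y - G_x/2 = 0, [yy,y] = G_y/2 = 37/4
Gamma^x_ij = (G*[ij,x] - F*[ij,y])/(EG - F^2), Gamma^y_ij = (E*[ij,y] - F*[ij,x])/(EG - F^2)
Gamma_xxx = 0, Gamma_xxy = 0, Gamma_xyy = 0, Gamma_yxx = 0, Gamma_yxy = 0, Gamma_yyy = 1332/1513
d^2x/dtau^2 = -(Gamma_xxx*(1/8)^2 + 2*Gamma_xxy*(1/8)*(-1) + Gamma_xyy*(-1)^2) = 0
d^2y/dtau^2 = -(Gamma_yxx*(1/8)^2 + 2*Gamma_yxy*(1/8)*(-1) + Gamma_yyy*(-1)^2) = -1332/1513

Answer: Gamma_xxx = 0, Gamma_xxy = 0, Gamma_xyy = 0, Gamma_yxx = 0, Gamma_yxy = 0, Gamma_yyy = 1332/1513; accelerations (d^2x/dtau^2, d^2y/dtau^2) = (0, -1332/1513)


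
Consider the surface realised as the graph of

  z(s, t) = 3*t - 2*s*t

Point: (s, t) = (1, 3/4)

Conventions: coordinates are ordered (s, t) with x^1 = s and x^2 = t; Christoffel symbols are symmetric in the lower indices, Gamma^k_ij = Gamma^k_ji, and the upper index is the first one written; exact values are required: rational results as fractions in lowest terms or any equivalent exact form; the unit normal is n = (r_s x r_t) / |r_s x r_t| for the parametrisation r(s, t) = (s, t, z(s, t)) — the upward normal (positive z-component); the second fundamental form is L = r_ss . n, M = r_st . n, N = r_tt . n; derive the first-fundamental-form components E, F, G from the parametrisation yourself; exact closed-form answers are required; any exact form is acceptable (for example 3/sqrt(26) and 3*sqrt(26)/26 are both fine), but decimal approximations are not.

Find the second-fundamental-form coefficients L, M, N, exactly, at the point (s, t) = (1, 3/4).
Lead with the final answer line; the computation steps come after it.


Answer: L = 0, M = -4*sqrt(17)/17, N = 0

z_s = -3/2, z_t = 1, z_ss = 0, z_st = -2, z_tt = 0
E = 13/4, F = -3/2, G = 2; answer radicand W^2 = 17/4
unnormalised second-form numerators: l = 0, m = -2, n = 0; L = l/sqrt(17/4), and similarly M = m/sqrt(W^2), N = n/sqrt(W^2)


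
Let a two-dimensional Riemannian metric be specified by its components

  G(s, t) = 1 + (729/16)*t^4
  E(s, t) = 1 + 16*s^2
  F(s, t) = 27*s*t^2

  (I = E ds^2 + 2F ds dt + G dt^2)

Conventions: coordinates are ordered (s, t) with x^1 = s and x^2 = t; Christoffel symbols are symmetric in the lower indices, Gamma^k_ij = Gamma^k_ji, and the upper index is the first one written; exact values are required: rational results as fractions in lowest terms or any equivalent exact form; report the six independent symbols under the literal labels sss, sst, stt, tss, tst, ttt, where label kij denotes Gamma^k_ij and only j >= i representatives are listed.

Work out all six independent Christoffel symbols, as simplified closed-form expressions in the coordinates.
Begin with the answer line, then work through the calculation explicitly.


Answer: Gamma_sss = 256*s/(256*s^2 + 729*t^4 + 16), Gamma_sst = 0, Gamma_stt = 864*s*t/(256*s^2 + 729*t^4 + 16), Gamma_tss = 432*t^2/(256*s^2 + 729*t^4 + 16), Gamma_tst = 0, Gamma_ttt = 1458*t^3/(256*s^2 + 729*t^4 + 16)

E = 1 + 16*s^2; F = 27*s*t^2; G = 1 + (729/16)*t^4
Gamma^k_ij = (1/2) g^{kl} (d_i g_jl + d_j g_il - d_l g_ij), with g^inv = (1/(EG-F^2)) [[G, -F], [-F, E]]
first partials: E_s = 32*s, E_t = 0, F_s = 27*t^2, F_t = 54*s*t, G_s = 0, G_t = (729/4)*t^3
D = EG - F^2 = 1 + 16*s^2 + (729/16)*t^4
expanded: Gamma^s_ss = (G E_s - 2F F_s + F E_t)/(2D), Gamma^s_st = (G E_t - F G_s)/(2D), Gamma^s_tt = (2G F_t - G G_s - F G_t)/(2D), Gamma^t_ss = (2E F_s - E E_t - F E_s)/(2D), Gamma^t_st = (E G_s - F E_t)/(2D), Gamma^t_tt = (E G_t - 2F F_t + F G_s)/(2D); substitute and cancel common factors


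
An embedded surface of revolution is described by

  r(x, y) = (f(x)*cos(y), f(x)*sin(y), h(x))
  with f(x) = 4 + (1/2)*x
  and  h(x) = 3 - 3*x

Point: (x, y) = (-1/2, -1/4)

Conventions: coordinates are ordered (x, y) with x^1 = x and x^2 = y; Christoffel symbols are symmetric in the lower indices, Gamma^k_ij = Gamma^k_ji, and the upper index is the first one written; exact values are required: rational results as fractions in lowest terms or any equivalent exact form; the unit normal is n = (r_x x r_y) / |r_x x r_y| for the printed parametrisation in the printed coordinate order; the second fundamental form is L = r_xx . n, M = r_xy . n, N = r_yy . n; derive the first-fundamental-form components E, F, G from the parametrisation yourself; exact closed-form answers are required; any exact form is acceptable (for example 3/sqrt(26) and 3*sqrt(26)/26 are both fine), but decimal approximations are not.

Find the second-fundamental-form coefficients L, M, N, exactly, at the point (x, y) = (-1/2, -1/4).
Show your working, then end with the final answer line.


f = 15/4, f' = 1/2, f'' = 0, h' = -3, h'' = 0
E = 37/4, F = 0, G = 225/16; answer radicand W^2 = 37/4
unnormalised second-form numerators: l = 0, m = 0, n = -45/4; L = l/sqrt(37/4), and similarly M = m/sqrt(W^2), N = n/sqrt(W^2)

Answer: L = 0, M = 0, N = -45*sqrt(37)/74


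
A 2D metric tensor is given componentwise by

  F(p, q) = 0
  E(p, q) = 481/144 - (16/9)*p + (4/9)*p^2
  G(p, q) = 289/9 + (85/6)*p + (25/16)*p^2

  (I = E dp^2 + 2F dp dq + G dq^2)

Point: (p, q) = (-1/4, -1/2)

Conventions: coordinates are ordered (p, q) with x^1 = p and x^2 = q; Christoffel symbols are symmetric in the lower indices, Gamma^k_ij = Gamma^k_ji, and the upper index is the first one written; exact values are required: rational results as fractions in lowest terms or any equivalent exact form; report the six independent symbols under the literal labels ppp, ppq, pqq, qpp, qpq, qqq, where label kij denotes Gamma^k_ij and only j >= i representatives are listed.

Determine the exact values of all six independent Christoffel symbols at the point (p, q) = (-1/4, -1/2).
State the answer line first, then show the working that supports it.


Answer: Gamma_ppp = -16/61, Gamma_ppq = 0, Gamma_pqq = -1285/732, Gamma_qpp = 0, Gamma_qpq = 60/257, Gamma_qqq = 0

E = 61/16, F = 0, G = 66049/2304 at the point
E_p = -2, E_q = 0, F_p = 0, F_q = 0, G_p = 1285/96, G_q = 0
EG - F^2 = 4028989/36864;  g^inv = (36864/4028989) * [[66049/2304, 0], [0, 61/16]]
first-kind symbols [ij,l] = (1/2)(d_i g_jl + d_j g_il - d_l g_ij): [pp,p] = E_p/2 = -1, [pp,q] = F_p - E_q/2 = 0, [pq,p] = E_q/2 = 0, [pq,q] = G_p/2 = 1285/192, [qq,p] = F_q - G_p/2 = -1285/192, [qq,q] = G_q/2 = 0
Gamma^p_ij = (G*[ij,p] - F*[ij,q])/(EG - F^2), Gamma^q_ij = (E*[ij,q] - F*[ij,p])/(EG - F^2)


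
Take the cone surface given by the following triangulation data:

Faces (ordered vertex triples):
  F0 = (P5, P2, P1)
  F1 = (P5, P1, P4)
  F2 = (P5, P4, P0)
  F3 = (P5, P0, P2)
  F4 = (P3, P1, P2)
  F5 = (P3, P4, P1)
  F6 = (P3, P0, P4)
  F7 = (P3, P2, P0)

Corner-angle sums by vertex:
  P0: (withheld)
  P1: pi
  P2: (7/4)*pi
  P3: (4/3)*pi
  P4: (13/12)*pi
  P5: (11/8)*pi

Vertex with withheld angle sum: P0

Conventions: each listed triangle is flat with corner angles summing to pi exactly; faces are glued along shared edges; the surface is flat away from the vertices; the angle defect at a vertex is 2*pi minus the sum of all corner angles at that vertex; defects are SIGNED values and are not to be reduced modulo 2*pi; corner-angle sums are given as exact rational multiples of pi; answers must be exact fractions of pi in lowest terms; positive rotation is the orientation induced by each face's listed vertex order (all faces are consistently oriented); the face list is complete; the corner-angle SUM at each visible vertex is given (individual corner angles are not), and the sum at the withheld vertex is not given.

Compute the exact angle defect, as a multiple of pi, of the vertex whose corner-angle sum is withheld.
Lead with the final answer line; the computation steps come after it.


Answer: defect(P0) = (13/24)*pi

V = 6, E = 12, F = 8; chi = V - E + F = 2
Gauss-Bonnet: total defect = 2*pi*chi = 4*pi; visible defects sum to (83/24)*pi


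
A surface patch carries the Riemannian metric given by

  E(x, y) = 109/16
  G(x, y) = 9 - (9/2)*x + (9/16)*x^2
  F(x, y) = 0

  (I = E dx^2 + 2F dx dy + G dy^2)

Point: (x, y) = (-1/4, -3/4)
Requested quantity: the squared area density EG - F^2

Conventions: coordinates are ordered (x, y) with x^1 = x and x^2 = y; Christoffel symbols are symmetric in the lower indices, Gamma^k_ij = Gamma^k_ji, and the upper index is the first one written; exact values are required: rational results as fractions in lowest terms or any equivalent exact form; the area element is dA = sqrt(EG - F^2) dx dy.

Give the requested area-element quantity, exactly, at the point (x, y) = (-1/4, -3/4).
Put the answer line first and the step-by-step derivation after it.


Answer: EG - F^2 = 283509/4096

E = 109/16, F = 0, G = 2601/256; EG - F^2 = 283509/4096


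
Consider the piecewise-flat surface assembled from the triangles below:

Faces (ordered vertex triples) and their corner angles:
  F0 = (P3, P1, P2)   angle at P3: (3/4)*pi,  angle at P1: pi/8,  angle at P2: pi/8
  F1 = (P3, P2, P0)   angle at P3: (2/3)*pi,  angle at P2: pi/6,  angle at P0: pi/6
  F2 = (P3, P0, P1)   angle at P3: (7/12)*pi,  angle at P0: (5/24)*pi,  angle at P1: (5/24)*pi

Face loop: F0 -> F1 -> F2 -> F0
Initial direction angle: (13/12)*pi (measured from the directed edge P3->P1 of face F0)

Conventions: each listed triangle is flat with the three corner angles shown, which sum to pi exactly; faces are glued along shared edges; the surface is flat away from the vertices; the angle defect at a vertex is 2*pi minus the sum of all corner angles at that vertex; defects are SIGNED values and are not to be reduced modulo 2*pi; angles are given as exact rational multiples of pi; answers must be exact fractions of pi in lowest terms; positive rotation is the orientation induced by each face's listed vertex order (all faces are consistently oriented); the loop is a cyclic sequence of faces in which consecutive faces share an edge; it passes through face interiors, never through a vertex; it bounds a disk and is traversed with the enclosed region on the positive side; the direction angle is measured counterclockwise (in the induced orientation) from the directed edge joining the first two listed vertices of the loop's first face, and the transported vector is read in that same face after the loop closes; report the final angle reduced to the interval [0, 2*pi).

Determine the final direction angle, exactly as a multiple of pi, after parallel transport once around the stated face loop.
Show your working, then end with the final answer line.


enclosed vertex P3: corner angles sum to 2*pi, defect = 2*pi - 2*pi = 0
summing the enclosed defects onto the initial angle, mod 2*pi in the induced orientation:
final angle = (13/12)*pi + 0 = (13/12)*pi (mod 2*pi)

Answer: final direction angle = (13/12)*pi
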